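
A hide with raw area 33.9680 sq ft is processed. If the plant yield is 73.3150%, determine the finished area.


Formula: finished = raw * yield / 100
Substituting: finished = 33.9680 * 73.3150 / 100
Result: 24.9036 sq ft


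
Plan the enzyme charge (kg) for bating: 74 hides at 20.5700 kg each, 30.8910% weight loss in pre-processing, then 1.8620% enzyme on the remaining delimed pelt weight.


Total_raw = N * avg_wt = 74 * 20.5700 = 1522.1800 kg
Substrate = Total_raw * (1 - loss/100) = 1522.1800 * (1 - 30.8910/100) = 1051.9634 kg
Enzyme = Substrate * pct / 100 = 1051.9634 * 1.8620 / 100 = 19.5876 kg


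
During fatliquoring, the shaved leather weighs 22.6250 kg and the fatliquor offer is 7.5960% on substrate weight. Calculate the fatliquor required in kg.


Formula: Fat = substrate * pct / 100
Substituting: Fat = 22.6250 * 7.5960 / 100
Result: 1.7186 kg


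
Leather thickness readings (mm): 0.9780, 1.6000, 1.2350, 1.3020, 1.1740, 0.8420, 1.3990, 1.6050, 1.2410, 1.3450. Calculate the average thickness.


Formula: Average = sum / n
Substituting: Average = 12.7210 / 10
Result: 1.2721 mm


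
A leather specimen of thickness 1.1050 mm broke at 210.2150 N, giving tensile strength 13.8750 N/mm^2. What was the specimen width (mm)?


Formula: w = F / (TS * t)
Substituting: w = 210.2150 / (13.8750 * 1.1050)
Result: 13.7110 mm


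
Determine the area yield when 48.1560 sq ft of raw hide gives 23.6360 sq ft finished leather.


Formula: Yield = finished / raw * 100
Substituting: Yield = 23.6360 / 48.1560 * 100
Result: 49.0821 %


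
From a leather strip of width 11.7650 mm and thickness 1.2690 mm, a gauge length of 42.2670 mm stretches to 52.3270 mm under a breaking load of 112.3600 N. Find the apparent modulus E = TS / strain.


TS = F / (w * t) = 112.3600 / (11.7650 * 1.2690) = 7.5259 N/mm^2
strain = (Lf - L0) / L0 = (52.3270 - 42.2670) / 42.2670 = 0.2380
E = TS / strain = 7.5259 / 0.2380 = 31.6200 N/mm^2


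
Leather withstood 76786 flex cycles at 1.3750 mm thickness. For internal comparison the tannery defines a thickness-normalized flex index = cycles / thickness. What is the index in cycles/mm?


Formula: Index = cycles / thickness
Substituting: Index = 76786 / 1.3750
Result: 55844.3636 cycles/mm


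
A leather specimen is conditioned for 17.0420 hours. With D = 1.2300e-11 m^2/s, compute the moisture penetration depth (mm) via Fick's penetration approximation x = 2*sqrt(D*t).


t = 17.0420 hr * 3600 = 61351.2000 s
D * t = 1.2300e-11 * 61351.2000 = 7.5462e-07
x = 2 * sqrt(D*t) = 2 * sqrt(7.5462e-07) = 0.00173738 m = 1.7374 mm


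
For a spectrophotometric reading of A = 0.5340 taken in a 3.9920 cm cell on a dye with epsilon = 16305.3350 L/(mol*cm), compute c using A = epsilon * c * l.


Formula: c = A / (epsilon * l)
Substituting: c = 0.5340 / (16305.3350 * 3.9920)
Result: 8.2039e-06 mol/L


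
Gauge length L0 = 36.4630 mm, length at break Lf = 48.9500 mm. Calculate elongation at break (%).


Formula: Elongation = (Lf - L0) / L0 * 100
Substituting: Elongation = (48.9500 - 36.4630) / 36.4630 * 100
Result: 34.2457 %


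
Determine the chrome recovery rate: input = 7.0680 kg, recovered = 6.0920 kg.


Formula: Recovery = recovered / input * 100
Substituting: Recovery = 6.0920 / 7.0680 * 100
Result: 86.1913 %


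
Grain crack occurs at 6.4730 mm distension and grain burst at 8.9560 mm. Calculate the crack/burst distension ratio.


Formula: Ratio = crack / burst
Substituting: Ratio = 6.4730 / 8.9560
Result: 0.7228


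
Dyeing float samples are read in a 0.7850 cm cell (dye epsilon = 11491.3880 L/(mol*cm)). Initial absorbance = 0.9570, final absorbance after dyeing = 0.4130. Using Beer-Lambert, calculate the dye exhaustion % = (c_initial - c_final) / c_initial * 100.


c_initial = A_i / (epsilon * l) = 0.9570 / (11491.3880 * 0.7850) = 1.0609e-04 mol/L
c_final = A_f / (epsilon * l) = 0.4130 / (11491.3880 * 0.7850) = 4.5783e-05 mol/L
Exhaustion = (c_initial - c_final) / c_initial * 100 = (1.0609e-04 - 4.5783e-05) / 1.0609e-04 * 100 = 56.8443 %


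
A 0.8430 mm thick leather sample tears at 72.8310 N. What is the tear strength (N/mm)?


Formula: Tear strength = force / thickness
Substituting: Tear strength = 72.8310 / 0.8430
Result: 86.3950 N/mm


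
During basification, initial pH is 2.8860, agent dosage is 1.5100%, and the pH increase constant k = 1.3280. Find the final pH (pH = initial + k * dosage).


Formula: pH_final = pH_initial + k * base_pct
Substituting: pH_final = 2.8860 + 1.3280 * 1.5100
Result: 4.8913


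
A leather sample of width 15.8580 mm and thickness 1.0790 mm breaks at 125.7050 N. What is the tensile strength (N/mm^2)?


Formula: TS = force / (width * thickness)
Substituting: TS = 125.7050 / (15.8580 * 1.0790)
Result: 7.3465 N/mm^2


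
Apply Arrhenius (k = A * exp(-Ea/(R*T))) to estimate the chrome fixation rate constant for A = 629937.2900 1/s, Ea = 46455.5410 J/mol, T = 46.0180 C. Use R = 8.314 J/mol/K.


T_K = T_C + 273.15 = 46.0180 + 273.15 = 319.1680 K
exponent = -Ea / (R * T_K) = -46455.5410 / (8.314 * 319.1680) = -17.5069
k = A * exp(exponent) = 629937.2900 * exp(-17.5069) = 0.0157096 1/s


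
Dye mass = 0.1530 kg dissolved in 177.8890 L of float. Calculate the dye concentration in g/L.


Formula: Conc = dye_mass(kg) / volume(L) * 1000
Substituting: Conc = 0.1530 / 177.8890 * 1000
Result: 0.8601 g/L


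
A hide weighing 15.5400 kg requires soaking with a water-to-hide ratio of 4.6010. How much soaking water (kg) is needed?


Formula: Water = hide_weight * ratio
Substituting: Water = 15.5400 * 4.6010
Result: 71.4995 kg


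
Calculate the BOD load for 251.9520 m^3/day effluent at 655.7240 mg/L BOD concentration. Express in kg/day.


Formula: BOD_load = volume * conc / 1000
Substituting: BOD_load = 251.9520 * 655.7240 / 1000
Result: 165.2110 kg/day


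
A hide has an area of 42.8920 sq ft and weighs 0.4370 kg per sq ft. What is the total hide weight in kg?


Formula: Weight = area * weight_per_sqft
Substituting: Weight = 42.8920 * 0.4370
Result: 18.7438 kg


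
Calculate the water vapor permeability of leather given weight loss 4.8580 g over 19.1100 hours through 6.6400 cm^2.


Formula: WVP = loss / (area * time)
Substituting: WVP = 4.8580 / (6.6400 * 19.1100)
Result: 0.038285 g/(cm^2*hr)


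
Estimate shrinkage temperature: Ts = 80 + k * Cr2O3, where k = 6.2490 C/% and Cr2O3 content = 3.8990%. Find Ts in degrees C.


Formula: Ts = 80 + k * Cr2O3
Substituting: Ts = 80 + 6.2490 * 3.8990
Result: 104.3649 C


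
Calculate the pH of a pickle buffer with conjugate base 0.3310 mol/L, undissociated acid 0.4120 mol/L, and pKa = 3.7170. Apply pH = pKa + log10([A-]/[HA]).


ratio = [A-] / [HA] = 0.3310 / 0.4120 = 0.8034
log10(ratio) = -0.0950692
pH = pKa + log10(ratio) = 3.7170 - 0.0950692 = 3.6219


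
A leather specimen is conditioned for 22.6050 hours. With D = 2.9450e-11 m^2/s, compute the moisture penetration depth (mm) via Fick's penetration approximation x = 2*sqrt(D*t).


t = 22.6050 hr * 3600 = 81378.0000 s
D * t = 2.9450e-11 * 81378.0000 = 2.3966e-06
x = 2 * sqrt(D*t) = 2 * sqrt(2.3966e-06) = 0.00309618 m = 3.0962 mm


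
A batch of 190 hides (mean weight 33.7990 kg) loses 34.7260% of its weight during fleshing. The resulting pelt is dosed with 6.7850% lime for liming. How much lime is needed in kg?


Total_raw = N * avg_wt = 190 * 33.7990 = 6421.8100 kg
Substrate = Total_raw * (1 - loss/100) = 6421.8100 * (1 - 34.7260/100) = 4191.7723 kg
Lime = Substrate * pct / 100 = 4191.7723 * 6.7850 / 100 = 284.4117 kg


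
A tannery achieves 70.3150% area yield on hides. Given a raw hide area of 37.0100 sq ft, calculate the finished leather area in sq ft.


Formula: finished = raw * yield / 100
Substituting: finished = 37.0100 * 70.3150 / 100
Result: 26.0236 sq ft


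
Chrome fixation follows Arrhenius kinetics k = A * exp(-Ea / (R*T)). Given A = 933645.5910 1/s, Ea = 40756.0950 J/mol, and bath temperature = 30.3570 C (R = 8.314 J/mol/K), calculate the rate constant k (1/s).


T_K = T_C + 273.15 = 30.3570 + 273.15 = 303.5070 K
exponent = -Ea / (R * T_K) = -40756.0950 / (8.314 * 303.5070) = -16.1515
k = A * exp(exponent) = 933645.5910 * exp(-16.1515) = 0.090294 1/s


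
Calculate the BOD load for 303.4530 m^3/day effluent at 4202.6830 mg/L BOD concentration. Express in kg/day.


Formula: BOD_load = volume * conc / 1000
Substituting: BOD_load = 303.4530 * 4202.6830 / 1000
Result: 1275.3168 kg/day


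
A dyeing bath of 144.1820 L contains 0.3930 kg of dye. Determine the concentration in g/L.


Formula: Conc = dye_mass(kg) / volume(L) * 1000
Substituting: Conc = 0.3930 / 144.1820 * 1000
Result: 2.7257 g/L


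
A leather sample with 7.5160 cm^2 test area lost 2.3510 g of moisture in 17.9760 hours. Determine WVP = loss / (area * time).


Formula: WVP = loss / (area * time)
Substituting: WVP = 2.3510 / (7.5160 * 17.9760)
Result: 0.0174009 g/(cm^2*hr)


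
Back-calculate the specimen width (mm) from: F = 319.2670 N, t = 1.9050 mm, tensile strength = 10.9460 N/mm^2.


Formula: w = F / (TS * t)
Substituting: w = 319.2670 / (10.9460 * 1.9050)
Result: 15.3110 mm


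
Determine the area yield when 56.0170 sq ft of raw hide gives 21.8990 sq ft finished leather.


Formula: Yield = finished / raw * 100
Substituting: Yield = 21.8990 / 56.0170 * 100
Result: 39.0935 %


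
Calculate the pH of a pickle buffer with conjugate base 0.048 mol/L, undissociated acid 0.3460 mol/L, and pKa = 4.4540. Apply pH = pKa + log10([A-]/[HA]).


ratio = [A-] / [HA] = 0.048 / 0.3460 = 0.1387
log10(ratio) = -0.8578
pH = pKa + log10(ratio) = 4.4540 - 0.8578 = 3.5962


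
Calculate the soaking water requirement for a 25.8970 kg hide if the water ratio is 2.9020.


Formula: Water = hide_weight * ratio
Substituting: Water = 25.8970 * 2.9020
Result: 75.1531 kg


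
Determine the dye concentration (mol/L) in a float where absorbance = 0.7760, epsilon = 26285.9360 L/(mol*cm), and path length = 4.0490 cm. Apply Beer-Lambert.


Formula: c = A / (epsilon * l)
Substituting: c = 0.7760 / (26285.9360 * 4.0490)
Result: 7.2911e-06 mol/L


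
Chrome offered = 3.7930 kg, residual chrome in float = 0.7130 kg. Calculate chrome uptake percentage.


Formula: Uptake = (offered - residual) / offered * 100
Substituting: Uptake = (3.7930 - 0.7130) / 3.7930 * 100
Result: 81.2022 %


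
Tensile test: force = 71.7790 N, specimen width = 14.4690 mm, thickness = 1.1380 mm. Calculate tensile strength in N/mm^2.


Formula: TS = force / (width * thickness)
Substituting: TS = 71.7790 / (14.4690 * 1.1380)
Result: 4.3593 N/mm^2


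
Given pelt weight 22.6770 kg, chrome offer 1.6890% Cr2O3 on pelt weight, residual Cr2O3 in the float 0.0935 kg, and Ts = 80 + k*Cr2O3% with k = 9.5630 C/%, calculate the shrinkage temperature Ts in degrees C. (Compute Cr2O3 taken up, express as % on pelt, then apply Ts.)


Offered = pelt * offer_pct / 100 = 22.6770 * 1.6890 / 100 = 0.3830 kg
Uptake = offered - residual = 0.3830 - 0.0935 = 0.2895 kg
Cr2O3% on pelt = uptake / pelt * 100 = 0.2895 / 22.6770 * 100 = 1.2767 %
Ts = 80 + k * Cr2O3% = 80 + 9.5630 * 1.2767 = 92.2090 C


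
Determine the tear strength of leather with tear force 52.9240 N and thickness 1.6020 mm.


Formula: Tear strength = force / thickness
Substituting: Tear strength = 52.9240 / 1.6020
Result: 33.0362 N/mm


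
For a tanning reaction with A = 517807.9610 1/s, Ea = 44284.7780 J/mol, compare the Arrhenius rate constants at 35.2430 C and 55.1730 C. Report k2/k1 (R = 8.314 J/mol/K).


T1 = 35.2430 + 273.15 = 308.3930 K; T2 = 55.1730 + 273.15 = 328.3230 K
k1 = A * exp(-Ea/(R*T1)) = 517807.9610 * exp(-44284.7780/(8.314*308.3930)) = 0.0163336 1/s
k2 = A * exp(-Ea/(R*T2)) = 517807.9610 * exp(-44284.7780/(8.314*328.3230)) = 0.0466031 1/s
k2/k1 = 0.0466031 / 0.0163336 = 2.8532


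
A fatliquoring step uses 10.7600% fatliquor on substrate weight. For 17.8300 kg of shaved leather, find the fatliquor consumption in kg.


Formula: Fat = substrate * pct / 100
Substituting: Fat = 17.8300 * 10.7600 / 100
Result: 1.9185 kg


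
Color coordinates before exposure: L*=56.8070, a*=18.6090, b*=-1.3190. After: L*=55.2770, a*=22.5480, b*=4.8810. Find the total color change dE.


dL = -1.5300, da = 3.9390, db = 6.2000
dE = sqrt((-1.5300)^2 + 3.9390^2 + 6.2000^2) = 7.5031


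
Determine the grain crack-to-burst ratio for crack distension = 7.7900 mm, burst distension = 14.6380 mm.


Formula: Ratio = crack / burst
Substituting: Ratio = 7.7900 / 14.6380
Result: 0.5322


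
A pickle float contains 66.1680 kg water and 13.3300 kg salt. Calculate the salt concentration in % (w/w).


Formula: Conc = salt / (water + salt) * 100
Substituting: Conc = 13.3300 / (66.1680 + 13.3300) * 100
Result: 16.7677 %


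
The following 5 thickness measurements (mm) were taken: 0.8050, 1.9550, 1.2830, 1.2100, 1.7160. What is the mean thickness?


Formula: Average = sum / n
Substituting: Average = 6.9690 / 5
Result: 1.3938 mm


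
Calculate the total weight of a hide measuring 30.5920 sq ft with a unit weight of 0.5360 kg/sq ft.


Formula: Weight = area * weight_per_sqft
Substituting: Weight = 30.5920 * 0.5360
Result: 16.3973 kg


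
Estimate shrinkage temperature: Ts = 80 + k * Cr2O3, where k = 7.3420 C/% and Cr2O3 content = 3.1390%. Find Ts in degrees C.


Formula: Ts = 80 + k * Cr2O3
Substituting: Ts = 80 + 7.3420 * 3.1390
Result: 103.0465 C


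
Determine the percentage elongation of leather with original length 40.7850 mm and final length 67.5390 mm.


Formula: Elongation = (Lf - L0) / L0 * 100
Substituting: Elongation = (67.5390 - 40.7850) / 40.7850 * 100
Result: 65.5976 %


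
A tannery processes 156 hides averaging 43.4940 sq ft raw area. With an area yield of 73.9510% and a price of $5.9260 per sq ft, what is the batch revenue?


Raw_total = N * avg_area = 156 * 43.4940 = 6785.0640 sq ft
Finished = Raw_total * yield / 100 = 6785.0640 * 73.9510 / 100 = 5017.6227 sq ft
Value = Finished * price = 5017.6227 * 5.9260 = 29734.4320 $


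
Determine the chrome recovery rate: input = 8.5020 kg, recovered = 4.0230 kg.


Formula: Recovery = recovered / input * 100
Substituting: Recovery = 4.0230 / 8.5020 * 100
Result: 47.3183 %


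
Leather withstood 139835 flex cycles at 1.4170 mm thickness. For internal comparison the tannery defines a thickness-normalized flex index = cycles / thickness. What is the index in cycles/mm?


Formula: Index = cycles / thickness
Substituting: Index = 139835 / 1.4170
Result: 98683.8391 cycles/mm


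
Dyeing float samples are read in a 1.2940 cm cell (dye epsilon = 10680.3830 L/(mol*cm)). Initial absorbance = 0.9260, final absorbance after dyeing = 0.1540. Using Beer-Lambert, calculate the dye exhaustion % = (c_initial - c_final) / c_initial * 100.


c_initial = A_i / (epsilon * l) = 0.9260 / (10680.3830 * 1.2940) = 6.7002e-05 mol/L
c_final = A_f / (epsilon * l) = 0.1540 / (10680.3830 * 1.2940) = 1.1143e-05 mol/L
Exhaustion = (c_initial - c_final) / c_initial * 100 = (6.7002e-05 - 1.1143e-05) / 6.7002e-05 * 100 = 83.3693 %


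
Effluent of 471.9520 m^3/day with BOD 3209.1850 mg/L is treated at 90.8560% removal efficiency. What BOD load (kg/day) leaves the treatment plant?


Load_in = volume * conc / 1000 = 471.9520 * 3209.1850 / 1000 = 1514.5813 kg/day
Removed = Load_in * eff / 100 = 1514.5813 * 90.8560 / 100 = 1376.0880 kg/day
Load_out = Load_in - Removed = 1514.5813 - 1376.0880 = 138.4933 kg/day


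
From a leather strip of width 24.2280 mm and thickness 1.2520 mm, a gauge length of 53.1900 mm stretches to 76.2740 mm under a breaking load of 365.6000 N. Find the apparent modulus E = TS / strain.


TS = F / (w * t) = 365.6000 / (24.2280 * 1.2520) = 12.0527 N/mm^2
strain = (Lf - L0) / L0 = (76.2740 - 53.1900) / 53.1900 = 0.4340
E = TS / strain = 12.0527 / 0.4340 = 27.7717 N/mm^2


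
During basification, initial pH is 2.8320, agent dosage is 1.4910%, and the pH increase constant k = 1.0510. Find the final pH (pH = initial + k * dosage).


Formula: pH_final = pH_initial + k * base_pct
Substituting: pH_final = 2.8320 + 1.0510 * 1.4910
Result: 4.3990


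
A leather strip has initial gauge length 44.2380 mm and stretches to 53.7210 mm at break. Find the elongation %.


Formula: Elongation = (Lf - L0) / L0 * 100
Substituting: Elongation = (53.7210 - 44.2380) / 44.2380 * 100
Result: 21.4363 %


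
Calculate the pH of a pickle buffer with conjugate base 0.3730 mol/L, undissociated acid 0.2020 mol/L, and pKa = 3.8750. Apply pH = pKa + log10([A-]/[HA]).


ratio = [A-] / [HA] = 0.3730 / 0.2020 = 1.8465
log10(ratio) = 0.2664
pH = pKa + log10(ratio) = 3.8750 + 0.2664 = 4.1414


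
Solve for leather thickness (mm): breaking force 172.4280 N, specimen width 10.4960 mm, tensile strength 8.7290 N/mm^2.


Formula: t = F / (TS * w)
Substituting: t = 172.4280 / (8.7290 * 10.4960)
Result: 1.8820 mm


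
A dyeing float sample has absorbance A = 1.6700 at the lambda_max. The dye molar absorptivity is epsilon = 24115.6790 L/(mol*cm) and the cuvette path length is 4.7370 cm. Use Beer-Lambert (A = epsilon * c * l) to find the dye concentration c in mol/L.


Formula: c = A / (epsilon * l)
Substituting: c = 1.6700 / (24115.6790 * 4.7370)
Result: 1.4619e-05 mol/L


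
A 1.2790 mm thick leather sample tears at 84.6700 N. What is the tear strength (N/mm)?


Formula: Tear strength = force / thickness
Substituting: Tear strength = 84.6700 / 1.2790
Result: 66.2002 N/mm


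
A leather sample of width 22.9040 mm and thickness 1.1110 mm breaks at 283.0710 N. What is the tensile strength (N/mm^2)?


Formula: TS = force / (width * thickness)
Substituting: TS = 283.0710 / (22.9040 * 1.1110)
Result: 11.1242 N/mm^2


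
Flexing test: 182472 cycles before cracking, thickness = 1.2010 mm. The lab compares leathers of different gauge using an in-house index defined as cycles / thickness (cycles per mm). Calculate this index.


Formula: Index = cycles / thickness
Substituting: Index = 182472 / 1.2010
Result: 151933.3888 cycles/mm


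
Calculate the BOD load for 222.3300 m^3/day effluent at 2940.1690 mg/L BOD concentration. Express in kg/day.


Formula: BOD_load = volume * conc / 1000
Substituting: BOD_load = 222.3300 * 2940.1690 / 1000
Result: 653.6878 kg/day


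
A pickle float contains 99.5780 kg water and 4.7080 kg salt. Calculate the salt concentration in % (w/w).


Formula: Conc = salt / (water + salt) * 100
Substituting: Conc = 4.7080 / (99.5780 + 4.7080) * 100
Result: 4.5145 %


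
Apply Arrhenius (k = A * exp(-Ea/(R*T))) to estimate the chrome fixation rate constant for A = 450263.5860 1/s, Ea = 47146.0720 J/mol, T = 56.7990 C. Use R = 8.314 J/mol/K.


T_K = T_C + 273.15 = 56.7990 + 273.15 = 329.9490 K
exponent = -Ea / (R * T_K) = -47146.0720 / (8.314 * 329.9490) = -17.1865
k = A * exp(exponent) = 450263.5860 * exp(-17.1865) = 0.0154683 1/s


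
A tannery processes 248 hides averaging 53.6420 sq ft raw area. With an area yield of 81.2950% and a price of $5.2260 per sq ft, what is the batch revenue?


Raw_total = N * avg_area = 248 * 53.6420 = 13303.2160 sq ft
Finished = Raw_total * yield / 100 = 13303.2160 * 81.2950 / 100 = 10814.8494 sq ft
Value = Finished * price = 10814.8494 * 5.2260 = 56518.4032 $


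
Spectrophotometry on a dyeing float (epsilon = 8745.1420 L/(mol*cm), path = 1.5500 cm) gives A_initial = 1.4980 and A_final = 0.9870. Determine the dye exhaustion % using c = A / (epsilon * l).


c_initial = A_i / (epsilon * l) = 1.4980 / (8745.1420 * 1.5500) = 1.1051e-04 mol/L
c_final = A_f / (epsilon * l) = 0.9870 / (8745.1420 * 1.5500) = 7.2815e-05 mol/L
Exhaustion = (c_initial - c_final) / c_initial * 100 = (1.1051e-04 - 7.2815e-05) / 1.1051e-04 * 100 = 34.1121 %


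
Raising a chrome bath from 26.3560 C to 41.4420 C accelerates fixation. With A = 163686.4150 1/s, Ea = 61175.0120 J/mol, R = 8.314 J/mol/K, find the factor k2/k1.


T1 = 26.3560 + 273.15 = 299.5060 K; T2 = 41.4420 + 273.15 = 314.5920 K
k1 = A * exp(-Ea/(R*T1)) = 163686.4150 * exp(-61175.0120/(8.314*299.5060)) = 3.5038e-06 1/s
k2 = A * exp(-Ea/(R*T2)) = 163686.4150 * exp(-61175.0120/(8.314*314.5920)) = 1.1381e-05 1/s
k2/k1 = 1.1381e-05 / 3.5038e-06 = 3.2482


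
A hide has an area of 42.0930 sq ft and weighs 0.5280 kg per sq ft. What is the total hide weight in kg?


Formula: Weight = area * weight_per_sqft
Substituting: Weight = 42.0930 * 0.5280
Result: 22.2251 kg


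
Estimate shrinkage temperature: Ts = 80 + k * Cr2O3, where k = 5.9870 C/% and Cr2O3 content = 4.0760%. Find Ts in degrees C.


Formula: Ts = 80 + k * Cr2O3
Substituting: Ts = 80 + 5.9870 * 4.0760
Result: 104.4030 C


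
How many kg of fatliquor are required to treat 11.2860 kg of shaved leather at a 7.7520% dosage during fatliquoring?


Formula: Fat = substrate * pct / 100
Substituting: Fat = 11.2860 * 7.7520 / 100
Result: 0.8749 kg


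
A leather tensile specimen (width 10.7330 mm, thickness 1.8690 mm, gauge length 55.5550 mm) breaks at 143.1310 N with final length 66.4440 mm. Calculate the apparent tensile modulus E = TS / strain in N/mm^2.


TS = F / (w * t) = 143.1310 / (10.7330 * 1.8690) = 7.1352 N/mm^2
strain = (Lf - L0) / L0 = (66.4440 - 55.5550) / 55.5550 = 0.1960
E = TS / strain = 7.1352 / 0.1960 = 36.4031 N/mm^2


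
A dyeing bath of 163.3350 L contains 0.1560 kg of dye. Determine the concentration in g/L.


Formula: Conc = dye_mass(kg) / volume(L) * 1000
Substituting: Conc = 0.1560 / 163.3350 * 1000
Result: 0.9551 g/L


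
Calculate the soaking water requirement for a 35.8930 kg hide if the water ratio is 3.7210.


Formula: Water = hide_weight * ratio
Substituting: Water = 35.8930 * 3.7210
Result: 133.5579 kg


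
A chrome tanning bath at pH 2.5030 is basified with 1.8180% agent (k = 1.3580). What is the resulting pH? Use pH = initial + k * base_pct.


Formula: pH_final = pH_initial + k * base_pct
Substituting: pH_final = 2.5030 + 1.3580 * 1.8180
Result: 4.9718


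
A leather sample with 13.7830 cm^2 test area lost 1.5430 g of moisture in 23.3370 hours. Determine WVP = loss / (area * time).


Formula: WVP = loss / (area * time)
Substituting: WVP = 1.5430 / (13.7830 * 23.3370)
Result: 0.00479708 g/(cm^2*hr)


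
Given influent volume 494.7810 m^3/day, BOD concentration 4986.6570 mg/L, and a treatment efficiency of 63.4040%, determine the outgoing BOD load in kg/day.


Load_in = volume * conc / 1000 = 494.7810 * 4986.6570 / 1000 = 2467.3031 kg/day
Removed = Load_in * eff / 100 = 2467.3031 * 63.4040 / 100 = 1564.3689 kg/day
Load_out = Load_in - Removed = 2467.3031 - 1564.3689 = 902.9343 kg/day


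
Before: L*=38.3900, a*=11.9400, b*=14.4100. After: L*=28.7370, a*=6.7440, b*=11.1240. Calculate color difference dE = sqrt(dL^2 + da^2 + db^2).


dL = -9.6530, da = -5.1960, db = -3.2860
dE = sqrt((-9.6530)^2 + (-5.1960)^2 + (-3.2860)^2) = 11.4445


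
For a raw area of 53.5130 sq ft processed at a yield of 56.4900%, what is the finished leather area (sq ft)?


Formula: finished = raw * yield / 100
Substituting: finished = 53.5130 * 56.4900 / 100
Result: 30.2295 sq ft


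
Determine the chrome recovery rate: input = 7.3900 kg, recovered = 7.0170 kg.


Formula: Recovery = recovered / input * 100
Substituting: Recovery = 7.0170 / 7.3900 * 100
Result: 94.9526 %


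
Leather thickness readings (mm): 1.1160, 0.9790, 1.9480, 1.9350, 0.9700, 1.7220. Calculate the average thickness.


Formula: Average = sum / n
Substituting: Average = 8.6700 / 6
Result: 1.4450 mm


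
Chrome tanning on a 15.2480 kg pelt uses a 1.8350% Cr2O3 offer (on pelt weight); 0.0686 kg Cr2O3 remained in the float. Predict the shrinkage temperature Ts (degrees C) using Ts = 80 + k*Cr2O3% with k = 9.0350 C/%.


Offered = pelt * offer_pct / 100 = 15.2480 * 1.8350 / 100 = 0.2798 kg
Uptake = offered - residual = 0.2798 - 0.0686 = 0.2112 kg
Cr2O3% on pelt = uptake / pelt * 100 = 0.2112 / 15.2480 * 100 = 1.3851 %
Ts = 80 + k * Cr2O3% = 80 + 9.0350 * 1.3851 = 92.5144 C


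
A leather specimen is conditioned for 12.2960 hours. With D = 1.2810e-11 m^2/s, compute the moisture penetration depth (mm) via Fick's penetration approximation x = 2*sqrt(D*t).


t = 12.2960 hr * 3600 = 44265.6000 s
D * t = 1.2810e-11 * 44265.6000 = 5.6704e-07
x = 2 * sqrt(D*t) = 2 * sqrt(5.6704e-07) = 0.00150604 m = 1.5060 mm


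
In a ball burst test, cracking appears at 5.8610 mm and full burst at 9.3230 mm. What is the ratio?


Formula: Ratio = crack / burst
Substituting: Ratio = 5.8610 / 9.3230
Result: 0.6287


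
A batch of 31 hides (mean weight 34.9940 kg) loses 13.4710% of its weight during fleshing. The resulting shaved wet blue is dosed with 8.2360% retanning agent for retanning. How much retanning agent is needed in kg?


Total_raw = N * avg_wt = 31 * 34.9940 = 1084.8140 kg
Substrate = Total_raw * (1 - loss/100) = 1084.8140 * (1 - 13.4710/100) = 938.6787 kg
Retan = Substrate * pct / 100 = 938.6787 * 8.2360 / 100 = 77.3096 kg


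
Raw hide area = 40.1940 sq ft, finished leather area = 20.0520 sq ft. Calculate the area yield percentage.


Formula: Yield = finished / raw * 100
Substituting: Yield = 20.0520 / 40.1940 * 100
Result: 49.8880 %


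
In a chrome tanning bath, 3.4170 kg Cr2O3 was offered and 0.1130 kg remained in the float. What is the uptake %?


Formula: Uptake = (offered - residual) / offered * 100
Substituting: Uptake = (3.4170 - 0.1130) / 3.4170 * 100
Result: 96.6930 %


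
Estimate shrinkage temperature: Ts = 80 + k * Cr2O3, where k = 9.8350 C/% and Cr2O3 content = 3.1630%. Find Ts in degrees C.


Formula: Ts = 80 + k * Cr2O3
Substituting: Ts = 80 + 9.8350 * 3.1630
Result: 111.1081 C


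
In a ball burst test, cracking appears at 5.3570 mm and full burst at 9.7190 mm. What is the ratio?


Formula: Ratio = crack / burst
Substituting: Ratio = 5.3570 / 9.7190
Result: 0.5512


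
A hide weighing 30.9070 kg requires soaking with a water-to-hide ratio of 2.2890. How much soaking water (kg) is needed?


Formula: Water = hide_weight * ratio
Substituting: Water = 30.9070 * 2.2890
Result: 70.7461 kg


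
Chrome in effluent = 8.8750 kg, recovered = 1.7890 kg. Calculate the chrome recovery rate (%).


Formula: Recovery = recovered / input * 100
Substituting: Recovery = 1.7890 / 8.8750 * 100
Result: 20.1577 %


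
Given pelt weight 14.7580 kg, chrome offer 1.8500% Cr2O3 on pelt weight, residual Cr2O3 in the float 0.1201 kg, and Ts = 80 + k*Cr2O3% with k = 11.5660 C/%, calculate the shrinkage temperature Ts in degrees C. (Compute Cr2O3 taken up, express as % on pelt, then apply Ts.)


Offered = pelt * offer_pct / 100 = 14.7580 * 1.8500 / 100 = 0.2730 kg
Uptake = offered - residual = 0.2730 - 0.1201 = 0.1529 kg
Cr2O3% on pelt = uptake / pelt * 100 = 0.1529 / 14.7580 * 100 = 1.0362 %
Ts = 80 + k * Cr2O3% = 80 + 11.5660 * 1.0362 = 91.9847 C


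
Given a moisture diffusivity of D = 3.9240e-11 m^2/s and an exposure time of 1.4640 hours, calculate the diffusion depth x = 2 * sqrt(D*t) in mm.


t = 1.4640 hr * 3600 = 5270.4000 s
D * t = 3.9240e-11 * 5270.4000 = 2.0681e-07
x = 2 * sqrt(D*t) = 2 * sqrt(2.0681e-07) = 9.0953e-04 m = 0.9095 mm


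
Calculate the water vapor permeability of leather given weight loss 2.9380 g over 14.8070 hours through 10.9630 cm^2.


Formula: WVP = loss / (area * time)
Substituting: WVP = 2.9380 / (10.9630 * 14.8070)
Result: 0.018099 g/(cm^2*hr)


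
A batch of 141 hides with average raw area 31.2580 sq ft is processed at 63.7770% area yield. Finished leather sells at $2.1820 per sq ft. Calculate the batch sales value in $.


Raw_total = N * avg_area = 141 * 31.2580 = 4407.3780 sq ft
Finished = Raw_total * yield / 100 = 4407.3780 * 63.7770 / 100 = 2810.8935 sq ft
Value = Finished * price = 2810.8935 * 2.1820 = 6133.3695 $


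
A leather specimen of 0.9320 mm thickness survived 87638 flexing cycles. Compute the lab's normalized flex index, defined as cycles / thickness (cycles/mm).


Formula: Index = cycles / thickness
Substituting: Index = 87638 / 0.9320
Result: 94032.1888 cycles/mm


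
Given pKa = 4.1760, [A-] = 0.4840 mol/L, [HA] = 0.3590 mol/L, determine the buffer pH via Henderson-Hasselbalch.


ratio = [A-] / [HA] = 0.4840 / 0.3590 = 1.3482
log10(ratio) = 0.1298
pH = pKa + log10(ratio) = 4.1760 + 0.1298 = 4.3058


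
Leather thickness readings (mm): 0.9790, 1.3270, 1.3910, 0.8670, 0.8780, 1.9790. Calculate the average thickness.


Formula: Average = sum / n
Substituting: Average = 7.4210 / 6
Result: 1.2368 mm


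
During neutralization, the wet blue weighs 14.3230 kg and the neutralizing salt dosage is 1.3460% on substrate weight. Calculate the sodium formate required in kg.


Formula: Neutralizer = substrate * pct / 100
Substituting: Neutralizer = 14.3230 * 1.3460 / 100
Result: 0.1928 kg


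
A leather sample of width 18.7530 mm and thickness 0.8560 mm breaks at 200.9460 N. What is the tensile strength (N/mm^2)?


Formula: TS = force / (width * thickness)
Substituting: TS = 200.9460 / (18.7530 * 0.8560)
Result: 12.5180 N/mm^2


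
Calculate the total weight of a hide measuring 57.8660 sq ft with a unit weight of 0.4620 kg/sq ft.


Formula: Weight = area * weight_per_sqft
Substituting: Weight = 57.8660 * 0.4620
Result: 26.7341 kg


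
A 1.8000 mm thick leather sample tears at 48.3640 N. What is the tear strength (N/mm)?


Formula: Tear strength = force / thickness
Substituting: Tear strength = 48.3640 / 1.8000
Result: 26.8689 N/mm


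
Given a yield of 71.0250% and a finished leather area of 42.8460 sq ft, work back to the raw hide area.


Formula: raw = finished * 100 / yield
Substituting: raw = 42.8460 * 100 / 71.0250
Result: 60.3252 sq ft


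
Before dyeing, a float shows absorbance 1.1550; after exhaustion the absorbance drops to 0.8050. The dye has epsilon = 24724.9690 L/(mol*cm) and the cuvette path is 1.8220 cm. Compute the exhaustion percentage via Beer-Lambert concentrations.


c_initial = A_i / (epsilon * l) = 1.1550 / (24724.9690 * 1.8220) = 2.5639e-05 mol/L
c_final = A_f / (epsilon * l) = 0.8050 / (24724.9690 * 1.8220) = 1.7869e-05 mol/L
Exhaustion = (c_initial - c_final) / c_initial * 100 = (2.5639e-05 - 1.7869e-05) / 2.5639e-05 * 100 = 30.3030 %


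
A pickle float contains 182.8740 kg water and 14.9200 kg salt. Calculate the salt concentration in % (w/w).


Formula: Conc = salt / (water + salt) * 100
Substituting: Conc = 14.9200 / (182.8740 + 14.9200) * 100
Result: 7.5432 %


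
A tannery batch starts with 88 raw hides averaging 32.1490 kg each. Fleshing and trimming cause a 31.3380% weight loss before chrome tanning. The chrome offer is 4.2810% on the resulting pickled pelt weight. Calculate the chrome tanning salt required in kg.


Total_raw = N * avg_wt = 88 * 32.1490 = 2829.1120 kg
Substrate = Total_raw * (1 - loss/100) = 2829.1120 * (1 - 31.3380/100) = 1942.5249 kg
Chrome = Substrate * pct / 100 = 1942.5249 * 4.2810 / 100 = 83.1595 kg


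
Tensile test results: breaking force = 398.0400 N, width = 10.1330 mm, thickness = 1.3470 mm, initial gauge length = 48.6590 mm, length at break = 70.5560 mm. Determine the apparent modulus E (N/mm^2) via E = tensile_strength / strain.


TS = F / (w * t) = 398.0400 / (10.1330 * 1.3470) = 29.1623 N/mm^2
strain = (Lf - L0) / L0 = (70.5560 - 48.6590) / 48.6590 = 0.4500
E = TS / strain = 29.1623 / 0.4500 = 64.8037 N/mm^2


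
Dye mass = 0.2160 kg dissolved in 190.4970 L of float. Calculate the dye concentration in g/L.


Formula: Conc = dye_mass(kg) / volume(L) * 1000
Substituting: Conc = 0.2160 / 190.4970 * 1000
Result: 1.1339 g/L


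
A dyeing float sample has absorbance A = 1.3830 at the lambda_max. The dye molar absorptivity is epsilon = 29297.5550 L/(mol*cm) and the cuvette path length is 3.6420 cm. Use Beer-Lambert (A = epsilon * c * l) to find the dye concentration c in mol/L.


Formula: c = A / (epsilon * l)
Substituting: c = 1.3830 / (29297.5550 * 3.6420)
Result: 1.2961e-05 mol/L


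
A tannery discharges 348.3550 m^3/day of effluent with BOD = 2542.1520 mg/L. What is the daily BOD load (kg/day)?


Formula: BOD_load = volume * conc / 1000
Substituting: BOD_load = 348.3550 * 2542.1520 / 1000
Result: 885.5714 kg/day


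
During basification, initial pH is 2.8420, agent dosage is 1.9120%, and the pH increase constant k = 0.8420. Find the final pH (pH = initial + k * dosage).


Formula: pH_final = pH_initial + k * base_pct
Substituting: pH_final = 2.8420 + 0.8420 * 1.9120
Result: 4.4519


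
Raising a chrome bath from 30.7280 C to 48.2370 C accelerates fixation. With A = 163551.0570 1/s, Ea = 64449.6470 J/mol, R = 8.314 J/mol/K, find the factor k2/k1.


T1 = 30.7280 + 273.15 = 303.8780 K; T2 = 48.2370 + 273.15 = 321.3870 K
k1 = A * exp(-Ea/(R*T1)) = 163551.0570 * exp(-64449.6470/(8.314*303.8780)) = 1.3639e-06 1/s
k2 = A * exp(-Ea/(R*T2)) = 163551.0570 * exp(-64449.6470/(8.314*321.3870)) = 5.4746e-06 1/s
k2/k1 = 5.4746e-06 / 1.3639e-06 = 4.0139


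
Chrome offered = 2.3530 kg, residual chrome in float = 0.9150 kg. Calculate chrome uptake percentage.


Formula: Uptake = (offered - residual) / offered * 100
Substituting: Uptake = (2.3530 - 0.9150) / 2.3530 * 100
Result: 61.1135 %


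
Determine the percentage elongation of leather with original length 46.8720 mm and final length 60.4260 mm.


Formula: Elongation = (Lf - L0) / L0 * 100
Substituting: Elongation = (60.4260 - 46.8720) / 46.8720 * 100
Result: 28.9171 %


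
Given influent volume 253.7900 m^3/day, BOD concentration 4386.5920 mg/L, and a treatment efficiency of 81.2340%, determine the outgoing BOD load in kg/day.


Load_in = volume * conc / 1000 = 253.7900 * 4386.5920 / 1000 = 1113.2732 kg/day
Removed = Load_in * eff / 100 = 1113.2732 * 81.2340 / 100 = 904.3563 kg/day
Load_out = Load_in - Removed = 1113.2732 - 904.3563 = 208.9168 kg/day


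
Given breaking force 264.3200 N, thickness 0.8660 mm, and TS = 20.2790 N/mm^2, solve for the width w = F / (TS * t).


Formula: w = F / (TS * t)
Substituting: w = 264.3200 / (20.2790 * 0.8660)
Result: 15.0510 mm


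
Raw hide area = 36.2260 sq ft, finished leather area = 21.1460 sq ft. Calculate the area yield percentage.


Formula: Yield = finished / raw * 100
Substituting: Yield = 21.1460 / 36.2260 * 100
Result: 58.3724 %


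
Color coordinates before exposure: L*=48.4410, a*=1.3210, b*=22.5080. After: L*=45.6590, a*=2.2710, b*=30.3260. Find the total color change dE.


dL = -2.7820, da = 0.9500, db = 7.8180
dE = sqrt((-2.7820)^2 + 0.9500^2 + 7.8180^2) = 8.3524


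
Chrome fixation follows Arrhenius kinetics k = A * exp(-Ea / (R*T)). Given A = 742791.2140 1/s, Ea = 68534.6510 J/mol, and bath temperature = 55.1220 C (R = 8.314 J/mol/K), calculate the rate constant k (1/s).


T_K = T_C + 273.15 = 55.1220 + 273.15 = 328.2720 K
exponent = -Ea / (R * T_K) = -68534.6510 / (8.314 * 328.2720) = -25.1111
k = A * exp(exponent) = 742791.2140 * exp(-25.1111) = 9.2308e-06 1/s


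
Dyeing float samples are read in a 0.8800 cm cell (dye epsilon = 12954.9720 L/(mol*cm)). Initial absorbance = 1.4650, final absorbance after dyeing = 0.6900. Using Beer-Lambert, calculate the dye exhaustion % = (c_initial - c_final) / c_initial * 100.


c_initial = A_i / (epsilon * l) = 1.4650 / (12954.9720 * 0.8800) = 1.2850e-04 mol/L
c_final = A_f / (epsilon * l) = 0.6900 / (12954.9720 * 0.8800) = 6.0524e-05 mol/L
Exhaustion = (c_initial - c_final) / c_initial * 100 = (1.2850e-04 - 6.0524e-05) / 1.2850e-04 * 100 = 52.9010 %


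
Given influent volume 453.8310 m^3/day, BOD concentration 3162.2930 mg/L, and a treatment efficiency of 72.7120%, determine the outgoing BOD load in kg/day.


Load_in = volume * conc / 1000 = 453.8310 * 3162.2930 / 1000 = 1435.1466 kg/day
Removed = Load_in * eff / 100 = 1435.1466 * 72.7120 / 100 = 1043.5238 kg/day
Load_out = Load_in - Removed = 1435.1466 - 1043.5238 = 391.6228 kg/day


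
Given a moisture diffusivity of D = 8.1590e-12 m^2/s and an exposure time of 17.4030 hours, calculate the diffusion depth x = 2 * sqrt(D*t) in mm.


t = 17.4030 hr * 3600 = 62650.8000 s
D * t = 8.1590e-12 * 62650.8000 = 5.1117e-07
x = 2 * sqrt(D*t) = 2 * sqrt(5.1117e-07) = 0.00142992 m = 1.4299 mm


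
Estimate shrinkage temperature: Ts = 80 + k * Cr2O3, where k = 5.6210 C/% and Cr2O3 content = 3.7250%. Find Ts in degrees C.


Formula: Ts = 80 + k * Cr2O3
Substituting: Ts = 80 + 5.6210 * 3.7250
Result: 100.9382 C


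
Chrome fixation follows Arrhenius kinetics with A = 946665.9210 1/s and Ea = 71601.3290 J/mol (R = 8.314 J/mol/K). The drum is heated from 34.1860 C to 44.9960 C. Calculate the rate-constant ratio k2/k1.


T1 = 34.1860 + 273.15 = 307.3360 K; T2 = 44.9960 + 273.15 = 318.1460 K
k1 = A * exp(-Ea/(R*T1)) = 946665.9210 * exp(-71601.3290/(8.314*307.3360)) = 6.4038e-07 1/s
k2 = A * exp(-Ea/(R*T2)) = 946665.9210 * exp(-71601.3290/(8.314*318.1460)) = 1.6594e-06 1/s
k2/k1 = 1.6594e-06 / 6.4038e-07 = 2.5912


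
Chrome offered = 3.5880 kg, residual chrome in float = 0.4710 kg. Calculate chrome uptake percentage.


Formula: Uptake = (offered - residual) / offered * 100
Substituting: Uptake = (3.5880 - 0.4710) / 3.5880 * 100
Result: 86.8729 %


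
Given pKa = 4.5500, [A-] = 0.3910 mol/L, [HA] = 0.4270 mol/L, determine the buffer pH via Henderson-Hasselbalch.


ratio = [A-] / [HA] = 0.3910 / 0.4270 = 0.9157
log10(ratio) = -0.0382511
pH = pKa + log10(ratio) = 4.5500 - 0.0382511 = 4.5117


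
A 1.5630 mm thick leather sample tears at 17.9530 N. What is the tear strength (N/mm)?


Formula: Tear strength = force / thickness
Substituting: Tear strength = 17.9530 / 1.5630
Result: 11.4862 N/mm


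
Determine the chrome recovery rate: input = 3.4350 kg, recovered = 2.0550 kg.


Formula: Recovery = recovered / input * 100
Substituting: Recovery = 2.0550 / 3.4350 * 100
Result: 59.8253 %


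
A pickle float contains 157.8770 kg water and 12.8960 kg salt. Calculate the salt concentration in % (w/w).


Formula: Conc = salt / (water + salt) * 100
Substituting: Conc = 12.8960 / (157.8770 + 12.8960) * 100
Result: 7.5515 %


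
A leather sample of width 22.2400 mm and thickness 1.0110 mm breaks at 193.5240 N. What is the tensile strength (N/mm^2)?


Formula: TS = force / (width * thickness)
Substituting: TS = 193.5240 / (22.2400 * 1.0110)
Result: 8.6069 N/mm^2


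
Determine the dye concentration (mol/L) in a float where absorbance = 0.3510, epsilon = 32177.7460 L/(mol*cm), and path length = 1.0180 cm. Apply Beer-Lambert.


Formula: c = A / (epsilon * l)
Substituting: c = 0.3510 / (32177.7460 * 1.0180)
Result: 1.0715e-05 mol/L


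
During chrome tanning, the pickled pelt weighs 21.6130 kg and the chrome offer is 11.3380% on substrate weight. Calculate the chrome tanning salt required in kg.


Formula: Chrome = substrate * pct / 100
Substituting: Chrome = 21.6130 * 11.3380 / 100
Result: 2.4505 kg


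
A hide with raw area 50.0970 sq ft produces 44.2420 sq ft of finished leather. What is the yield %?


Formula: Yield = finished / raw * 100
Substituting: Yield = 44.2420 / 50.0970 * 100
Result: 88.3127 %


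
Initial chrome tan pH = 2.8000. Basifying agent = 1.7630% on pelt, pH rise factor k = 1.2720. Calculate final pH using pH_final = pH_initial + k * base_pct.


Formula: pH_final = pH_initial + k * base_pct
Substituting: pH_final = 2.8000 + 1.2720 * 1.7630
Result: 5.0425


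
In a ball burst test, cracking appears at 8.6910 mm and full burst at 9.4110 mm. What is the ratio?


Formula: Ratio = crack / burst
Substituting: Ratio = 8.6910 / 9.4110
Result: 0.9235


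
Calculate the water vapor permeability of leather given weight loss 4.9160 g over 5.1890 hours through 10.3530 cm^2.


Formula: WVP = loss / (area * time)
Substituting: WVP = 4.9160 / (10.3530 * 5.1890)
Result: 0.0915086 g/(cm^2*hr)
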